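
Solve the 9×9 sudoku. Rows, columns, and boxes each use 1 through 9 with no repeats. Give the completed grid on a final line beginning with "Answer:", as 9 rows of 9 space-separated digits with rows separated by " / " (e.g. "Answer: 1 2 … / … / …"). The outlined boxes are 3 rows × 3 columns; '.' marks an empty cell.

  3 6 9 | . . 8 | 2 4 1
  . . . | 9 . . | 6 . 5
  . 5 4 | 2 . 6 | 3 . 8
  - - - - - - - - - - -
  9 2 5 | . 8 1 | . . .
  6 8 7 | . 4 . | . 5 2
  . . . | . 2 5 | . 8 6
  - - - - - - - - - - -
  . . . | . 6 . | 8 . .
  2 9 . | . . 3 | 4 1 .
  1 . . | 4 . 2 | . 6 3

Step 1. [r2c8∈{7}] r2c8 has the single candidate 7. So r2c8=7.
Step 2. [r7c6∈{7,9}] 7 has one home in col 6: r7c6 ⇒ r7c6=7.
Step 3. [r4c7∈{7}] r4c7 has the single candidate 7, so r4c7=7.
Step 4. [r8c5∈{5}] r8c5 has the single candidate 5. So r8c5=5.
Step 5. [r6c7∈{1,9}] row 6 places 9 nowhere but r6c7, so r6c7=9.
Step 6. [r2c2∈{1}] only 1 remains possible at r2c2 ⇒ r2c2=1.
Step 7. [r1c5∈{7}] r1c5's peers cover all but 7. So r1c5=7.
Step 8. [r5c4∈{3}] r5c4's peers cover all but 3. So r5c4=3.
Step 9. [r6c1∈{4}] r6c1 is down to just 4, so r6c1=4.
Step 10. [r6c2∈{3}] nothing but 3 survives at r6c2, so r6c2=3.
Step 11. [r9c3∈{8}] r9c3 has the single candidate 8. So r9c3=8.
Step 12. [r7c9∈{9}] r7c9 is down to just 9 ⇒ r7c9=9.
Step 13. [r7c4∈{1}] r7c4's peers cover all but 1. So r7c4=1.
Step 14. [r3c5∈{1}] r3c5 is down to just 1 ⇒ r3c5=1.
Step 15. [r7c1∈{5}] nothing but 5 survives at r7c1. So r7c1=5.
Step 16. [r7c3∈{3}] r7c3's peers cover all but 3, so r7c3=3.
Step 17. [r8c3∈{6}] only 6 remains possible at r8c3. So r8c3=6.
Step 18. [r3c1∈{7}] nothing but 7 survives at r3c1 ⇒ r3c1=7.
Step 19. [r8c4∈{8}] only 8 remains possible at r8c4, so r8c4=8.
Step 20. [r9c7∈{5}] r9c7 is down to just 5, so r9c7=5.
Step 21. [r6c3∈{1}] r6c3 has the single candidate 1 ⇒ r6c3=1.
Step 22. [r1c4∈{5}] nothing but 5 survives at r1c4. So r1c4=5.
Step 23. [r4c8∈{3}] r4c8 is down to just 3 ⇒ r4c8=3.
Step 24. [r7c2∈{4}] only 4 remains possible at r7c2 ⇒ r7c2=4.
Step 25. [r8c9∈{7}] only 7 remains possible at r8c9. So r8c9=7.
Step 26. [r5c6∈{9}] r5c6 is down to just 9, so r5c6=9.
Step 27. [r9c2∈{7}] only 7 remains possible at r9c2. So r9c2=7.
Step 28. [r7c8∈{2}] r7c8's peers cover all but 2. So r7c8=2.
Step 29. [r4c4∈{6}] only 6 remains possible at r4c4 ⇒ r4c4=6.
Step 30. [r2c5∈{3}] only 3 remains possible at r2c5, so r2c5=3.
Step 31. [r4c9∈{4}] only 4 remains possible at r4c9 ⇒ r4c9=4.
Step 32. [r2c6∈{4}] r2c6 has the single candidate 4. So r2c6=4.
Step 33. [r2c1∈{8}] r2c1 is down to just 8 ⇒ r2c1=8.
Step 34. [r9c5∈{9}] only 9 remains possible at r9c5. So r9c5=9.
Step 35. [r2c3∈{2}] r2c3 has the single candidate 2, so r2c3=2.
Step 36. [r3c8∈{9}] r3c8 has the single candidate 9 ⇒ r3c8=9.
Step 37. [r5c7∈{1}] r5c7 is down to just 1 ⇒ r5c7=1.
Step 38. [r6c4∈{7}] r6c4 has the single candidate 7 ⇒ r6c4=7.

Answer: 3 6 9 5 7 8 2 4 1 / 8 1 2 9 3 4 6 7 5 / 7 5 4 2 1 6 3 9 8 / 9 2 5 6 8 1 7 3 4 / 6 8 7 3 4 9 1 5 2 / 4 3 1 7 2 5 9 8 6 / 5 4 3 1 6 7 8 2 9 / 2 9 6 8 5 3 4 1 7 / 1 7 8 4 9 2 5 6 3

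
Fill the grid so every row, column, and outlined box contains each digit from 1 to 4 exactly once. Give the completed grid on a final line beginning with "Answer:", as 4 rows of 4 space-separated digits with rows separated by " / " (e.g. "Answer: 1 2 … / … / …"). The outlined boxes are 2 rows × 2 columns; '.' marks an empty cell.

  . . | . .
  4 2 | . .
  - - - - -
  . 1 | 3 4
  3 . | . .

Step 1. [r2c3∈{1}] r2c3's peers cover all but 1 ⇒ r2c3=1.
Step 2. [r4c3∈{2}] r4c3's peers cover all but 2. So r4c3=2.
Step 3. [r1c4∈{2,3}] 2 has one home in row 1: r1c4, so r1c4=2.
Step 4. [r1c1∈{1}] nothing but 1 survives at r1c1 ⇒ r1c1=1.
Step 5. [r4c4∈{1}] r4c4 is down to just 1. So r4c4=1.
Step 6. [r2c4∈{3}] only 3 remains possible at r2c4. So r2c4=3.
Step 7. [r4c2∈{4}] only 4 remains possible at r4c2 ⇒ r4c2=4.
Step 8. [r1c2∈{3}] r1c2 is down to just 3. So r1c2=3.
Step 9. [r1c3∈{4}] r1c3 has the single candidate 4, so r1c3=4.
Step 10. [r3c1∈{2}] only 2 remains possible at r3c1, so r3c1=2.

Answer: 1 3 4 2 / 4 2 1 3 / 2 1 3 4 / 3 4 2 1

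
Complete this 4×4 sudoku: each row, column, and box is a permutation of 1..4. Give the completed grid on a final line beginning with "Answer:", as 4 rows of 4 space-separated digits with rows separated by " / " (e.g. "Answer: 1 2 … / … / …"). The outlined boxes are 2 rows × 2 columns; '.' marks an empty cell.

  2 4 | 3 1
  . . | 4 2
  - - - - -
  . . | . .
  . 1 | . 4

Step 1. [r4c1∈{3}] r4c1 is down to just 3 ⇒ r4c1=3.
Step 2. [r4c3∈{2}] r4c3 has the single candidate 2, so r4c3=2.
Step 3. [r2c1∈{1}] r2c1 is down to just 1 ⇒ r2c1=1.
Step 4. [r2c2∈{3}] r2c2 has the single candidate 3, so r2c2=3.
Step 5. [r3c2∈{2}] r3c2's peers cover all but 2. So r3c2=2.
Step 6. [r3c3∈{1}] r3c3's peers cover all but 1. So r3c3=1.
Step 7. [r3c4∈{3}] r3c4's peers cover all but 3, so r3c4=3.
Step 8. [r3c1∈{4}] nothing but 4 survives at r3c1 ⇒ r3c1=4.

Answer: 2 4 3 1 / 1 3 4 2 / 4 2 1 3 / 3 1 2 4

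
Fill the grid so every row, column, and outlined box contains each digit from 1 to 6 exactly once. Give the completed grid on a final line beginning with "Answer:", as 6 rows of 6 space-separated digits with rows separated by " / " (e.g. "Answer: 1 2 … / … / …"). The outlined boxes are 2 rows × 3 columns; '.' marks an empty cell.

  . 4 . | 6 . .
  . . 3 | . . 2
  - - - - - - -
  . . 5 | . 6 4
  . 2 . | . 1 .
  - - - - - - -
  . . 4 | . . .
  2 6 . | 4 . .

Step 1. [r6c3∈{1}] r6c3 is down to just 1. So r6c3=1.
Step 2. [r2c1∈{1,5,6}] in row 2, 6 fits only at r2c1. So r2c1=6.
Step 3. [r5c5∈{2,3,5}] 2 has one home in col 5: r5c5. So r5c5=2.
Step 4. [r5c6∈{1,3,5,6}] in row 5, 6 fits only at r5c6, so r5c6=6.
Step 5. [r1c6∈{1,3,5}] across col 6, 1 lands solely at r1c6 ⇒ r1c6=1.
Step 6. [r2c4∈{5}] only 5 remains possible at r2c4, so r2c4=5.
Step 7. [r4c4∈{3}] r4c4 has the single candidate 3. So r4c4=3.
Step 8. [r5c2∈{3,5}] col 2 places 5 nowhere but r5c2 ⇒ r5c2=5.
Step 9. [r6c6∈{3,5}] r6c6 is the only open cell in col 6 admitting 3. So r6c6=3.
Step 10. [r3c2∈{1,3}] across col 2, 3 lands solely at r3c2 ⇒ r3c2=3.
Step 11. [r5c1∈{3}] r5c1's peers cover all but 3. So r5c1=3.
Step 12. [r4c3∈{6}] r4c3's peers cover all but 6, so r4c3=6.
Step 13. [r1c1∈{5}] r1c1 is down to just 5. So r1c1=5.
Step 14. [r3c4∈{2}] r3c4's peers cover all but 2. So r3c4=2.
Step 15. [r1c3∈{2}] r1c3's peers cover all but 2, so r1c3=2.
Step 16. [r4c6∈{5}] r4c6 is down to just 5 ⇒ r4c6=5.
Step 17. [r4c1∈{4}] only 4 remains possible at r4c1 ⇒ r4c1=4.
Step 18. [r6c5∈{5}] r6c5's peers cover all but 5. So r6c5=5.
Step 19. [r2c2∈{1}] nothing but 1 survives at r2c2. So r2c2=1.
Step 20. [r1c5∈{3}] only 3 remains possible at r1c5 ⇒ r1c5=3.
Step 21. [r3c1∈{1}] r3c1 is down to just 1 ⇒ r3c1=1.
Step 22. [r2c5∈{4}] r2c5 is down to just 4, so r2c5=4.
Step 23. [r5c4∈{1}] only 1 remains possible at r5c4, so r5c4=1.

Answer: 5 4 2 6 3 1 / 6 1 3 5 4 2 / 1 3 5 2 6 4 / 4 2 6 3 1 5 / 3 5 4 1 2 6 / 2 6 1 4 5 3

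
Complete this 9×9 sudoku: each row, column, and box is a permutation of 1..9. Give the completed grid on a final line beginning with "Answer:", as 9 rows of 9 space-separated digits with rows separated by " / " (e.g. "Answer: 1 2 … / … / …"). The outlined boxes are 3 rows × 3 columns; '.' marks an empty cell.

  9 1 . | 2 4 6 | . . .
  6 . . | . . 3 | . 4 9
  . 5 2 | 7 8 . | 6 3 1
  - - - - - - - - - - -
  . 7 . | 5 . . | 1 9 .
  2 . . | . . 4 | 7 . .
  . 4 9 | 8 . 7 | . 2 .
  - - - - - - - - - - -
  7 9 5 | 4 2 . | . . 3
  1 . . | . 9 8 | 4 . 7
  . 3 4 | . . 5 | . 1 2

Step 1. [r8c3∈{6}] nothing but 6 survives at r8c3 ⇒ r8c3=6.
Step 2. [r6c5∈{1,3,6}] 1 has one home in row 6: r6c5, so r6c5=1.
Step 3. [r5c2∈{6,8}] 6 has one home in col 2: r5c2, so r5c2=6.
Step 4. [r1c3∈{3,7,8}] r1c3 is the only open cell in row 1 admitting 3, so r1c3=3.
Step 5. [r4c3∈{8}] r4c3's peers cover all but 8. So r4c3=8.
Step 6. [r7c7∈{8}] r7c7 is down to just 8 ⇒ r7c7=8.
Step 7. [r1c7∈{5}] r1c7's peers cover all but 5 ⇒ r1c7=5.
Step 8. [r4c5∈{3,6}] across box 5, 6 lands solely at r4c5 ⇒ r4c5=6.
Step 9. [r6c1∈{3,5}] r6c1 is the only open cell in col 1 admitting 5 ⇒ r6c1=5.
Step 10. [r5c9∈{5,8}] across col 9, 5 lands solely at r5c9 ⇒ r5c9=5.
Step 11. [r1c9∈{8}] r1c9's peers cover all but 8, so r1c9=8.
Step 12. [r5c5∈{3}] only 3 remains possible at r5c5, so r5c5=3.
Step 13. [r5c8∈{8}] r5c8 is down to just 8, so r5c8=8.
Step 14. [r9c4∈{6}] r9c4 is down to just 6. So r9c4=6.
Step 15. [r8c2∈{2}] r8c2 is down to just 2. So r8c2=2.
Step 16. [r5c4∈{9}] r5c4 is down to just 9. So r5c4=9.
Step 17. [r6c9∈{6}] r6c9's peers cover all but 6. So r6c9=6.
Step 18. [r5c3∈{1}] r5c3's peers cover all but 1 ⇒ r5c3=1.
Step 19. [r1c8∈{7}] nothing but 7 survives at r1c8, so r1c8=7.
Step 20. [r4c9∈{4}] only 4 remains possible at r4c9 ⇒ r4c9=4.
Step 21. [r2c5∈{5}] r2c5 has the single candidate 5 ⇒ r2c5=5.
Step 22. [r9c7∈{9}] only 9 remains possible at r9c7, so r9c7=9.
Step 23. [r4c6∈{2}] r4c6's peers cover all but 2 ⇒ r4c6=2.
Step 24. [r3c6∈{9}] only 9 remains possible at r3c6. So r3c6=9.
Step 25. [r2c7∈{2}] only 2 remains possible at r2c7. So r2c7=2.
Step 26. [r3c1∈{4}] nothing but 4 survives at r3c1, so r3c1=4.
Step 27. [r2c4∈{1}] r2c4 is down to just 1. So r2c4=1.
Step 28. [r9c1∈{8}] r9c1 has the single candidate 8, so r9c1=8.
Step 29. [r7c6∈{1}] r7c6 is down to just 1 ⇒ r7c6=1.
Step 30. [r2c2∈{8}] r2c2 has the single candidate 8, so r2c2=8.
Step 31. [r4c1∈{3}] nothing but 3 survives at r4c1. So r4c1=3.
Step 32. [r7c8∈{6}] r7c8 has the single candidate 6 ⇒ r7c8=6.
Step 33. [r6c7∈{3}] nothing but 3 survives at r6c7. So r6c7=3.
Step 34. [r2c3∈{7}] r2c3 has the single candidate 7 ⇒ r2c3=7.
Step 35. [r9c5∈{7}] nothing but 7 survives at r9c5, so r9c5=7.
Step 36. [r8c8∈{5}] r8c8's peers cover all but 5, so r8c8=5.
Step 37. [r8c4∈{3}] only 3 remains possible at r8c4, so r8c4=3.

Answer: 9 1 3 2 4 6 5 7 8 / 6 8 7 1 5 3 2 4 9 / 4 5 2 7 8 9 6 3 1 / 3 7 8 5 6 2 1 9 4 / 2 6 1 9 3 4 7 8 5 / 5 4 9 8 1 7 3 2 6 / 7 9 5 4 2 1 8 6 3 / 1 2 6 3 9 8 4 5 7 / 8 3 4 6 7 5 9 1 2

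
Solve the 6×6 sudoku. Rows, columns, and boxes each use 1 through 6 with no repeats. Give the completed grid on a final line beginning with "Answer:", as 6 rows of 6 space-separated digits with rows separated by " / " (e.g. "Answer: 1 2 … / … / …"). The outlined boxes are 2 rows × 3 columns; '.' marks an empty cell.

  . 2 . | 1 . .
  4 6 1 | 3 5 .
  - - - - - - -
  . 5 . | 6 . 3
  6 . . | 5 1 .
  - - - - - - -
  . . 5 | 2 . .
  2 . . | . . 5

Step 1. [r6c4∈{4}] r6c4 has the single candidate 4. So r6c4=4.
Step 2. [r3c5∈{2,4}] across col 5, 2 lands solely at r3c5 ⇒ r3c5=2.
Step 3. [r4c6∈{4}] r4c6 has the single candidate 4, so r4c6=4.
Step 4. [r5c6∈{1,6}] across col 6, 1 lands solely at r5c6 ⇒ r5c6=1.
Step 5. [r5c1∈{3}] r5c1 has the single candidate 3 ⇒ r5c1=3.
Step 6. [r5c5∈{6}] only 6 remains possible at r5c5 ⇒ r5c5=6.
Step 7. [r1c3∈{3}] nothing but 3 survives at r1c3 ⇒ r1c3=3.
Step 8. [r1c5∈{4}] nothing but 4 survives at r1c5 ⇒ r1c5=4.
Step 9. [r1c6∈{6}] only 6 remains possible at r1c6. So r1c6=6.
Step 10. [r6c5∈{3}] nothing but 3 survives at r6c5, so r6c5=3.
Step 11. [r4c2∈{3}] nothing but 3 survives at r4c2. So r4c2=3.
Step 12. [r3c3∈{4}] nothing but 4 survives at r3c3 ⇒ r3c3=4.
Step 13. [r1c1∈{5}] r1c1 is down to just 5 ⇒ r1c1=5.
Step 14. [r4c3∈{2}] r4c3 is down to just 2 ⇒ r4c3=2.
Step 15. [r2c6∈{2}] r2c6's peers cover all but 2 ⇒ r2c6=2.
Step 16. [r6c3∈{6}] r6c3 has the single candidate 6. So r6c3=6.
Step 17. [r6c2∈{1}] nothing but 1 survives at r6c2 ⇒ r6c2=1.
Step 18. [r3c1∈{1}] r3c1 is down to just 1 ⇒ r3c1=1.
Step 19. [r5c2∈{4}] r5c2 has the single candidate 4. So r5c2=4.

Answer: 5 2 3 1 4 6 / 4 6 1 3 5 2 / 1 5 4 6 2 3 / 6 3 2 5 1 4 / 3 4 5 2 6 1 / 2 1 6 4 3 5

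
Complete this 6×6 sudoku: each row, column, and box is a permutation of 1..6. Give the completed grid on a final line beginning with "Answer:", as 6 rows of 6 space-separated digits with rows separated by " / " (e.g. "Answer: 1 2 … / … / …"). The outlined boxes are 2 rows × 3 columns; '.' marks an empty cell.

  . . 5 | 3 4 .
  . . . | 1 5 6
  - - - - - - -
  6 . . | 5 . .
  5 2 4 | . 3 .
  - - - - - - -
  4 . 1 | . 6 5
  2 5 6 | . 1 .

Step 1. [r3c6∈{1,2,4}] in row 3, 4 fits only at r3c6, so r3c6=4.
Step 2. [r3c2∈{1,3}] in row 3, 1 fits only at r3c2 ⇒ r3c2=1.
Step 3. [r2c1∈{3}] r2c1's peers cover all but 3 ⇒ r2c1=3.
Step 4. [r3c5∈{2}] nothing but 2 survives at r3c5, so r3c5=2.
Step 5. [r5c2∈{3}] r5c2's peers cover all but 3. So r5c2=3.
Step 6. [r4c4∈{6}] only 6 remains possible at r4c4. So r4c4=6.
Step 7. [r3c3∈{3}] only 3 remains possible at r3c3, so r3c3=3.
Step 8. [r6c4∈{4}] r6c4 is down to just 4 ⇒ r6c4=4.
Step 9. [r4c6∈{1}] only 1 remains possible at r4c6. So r4c6=1.
Step 10. [r2c3∈{2}] only 2 remains possible at r2c3, so r2c3=2.
Step 11. [r2c2∈{4}] r2c2 has the single candidate 4, so r2c2=4.
Step 12. [r1c2∈{6}] r1c2's peers cover all but 6 ⇒ r1c2=6.
Step 13. [r5c4∈{2}] r5c4 has the single candidate 2 ⇒ r5c4=2.
Step 14. [r1c1∈{1}] r1c1 is down to just 1, so r1c1=1.
Step 15. [r1c6∈{2}] nothing but 2 survives at r1c6 ⇒ r1c6=2.
Step 16. [r6c6∈{3}] nothing but 3 survives at r6c6, so r6c6=3.

Answer: 1 6 5 3 4 2 / 3 4 2 1 5 6 / 6 1 3 5 2 4 / 5 2 4 6 3 1 / 4 3 1 2 6 5 / 2 5 6 4 1 3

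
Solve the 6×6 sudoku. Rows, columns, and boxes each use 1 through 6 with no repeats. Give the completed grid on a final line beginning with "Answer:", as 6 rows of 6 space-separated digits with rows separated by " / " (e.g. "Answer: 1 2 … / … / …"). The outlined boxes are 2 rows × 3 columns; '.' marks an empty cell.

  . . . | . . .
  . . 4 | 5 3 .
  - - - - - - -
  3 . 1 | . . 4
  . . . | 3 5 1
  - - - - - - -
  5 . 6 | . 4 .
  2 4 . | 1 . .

Step 1. [r1c5∈{1,2,6}] 1 has one home in col 5: r1c5. So r1c5=1.
Step 2. [r1c1∈{6}] r1c1 has the single candidate 6, so r1c1=6.
Step 3. [r1c6∈{2}] nothing but 2 survives at r1c6, so r1c6=2.
Step 4. [r3c5∈{2,6}] col 5 places 2 nowhere but r3c5 ⇒ r3c5=2.
Step 5. [r6c3∈{3}] r6c3 has the single candidate 3, so r6c3=3.
Step 6. [r4c2∈{2,6}] row 4 places 6 nowhere but r4c2. So r4c2=6.
Step 7. [r2c1∈{1}] r2c1 has the single candidate 1 ⇒ r2c1=1.
Step 8. [r2c6∈{6}] only 6 remains possible at r2c6. So r2c6=6.
Step 9. [r1c2∈{3,5}] across row 1, 3 lands solely at r1c2. So r1c2=3.
Step 10. [r3c2∈{5}] nothing but 5 survives at r3c2, so r3c2=5.
Step 11. [r1c3∈{5}] r1c3's peers cover all but 5, so r1c3=5.
Step 12. [r2c2∈{2}] only 2 remains possible at r2c2, so r2c2=2.
Step 13. [r6c6∈{5}] r6c6 is down to just 5, so r6c6=5.
Step 14. [r6c5∈{6}] nothing but 6 survives at r6c5 ⇒ r6c5=6.
Step 15. [r1c4∈{4}] r1c4 has the single candidate 4 ⇒ r1c4=4.
Step 16. [r4c3∈{2}] r4c3 is down to just 2, so r4c3=2.
Step 17. [r5c6∈{3}] r5c6 is down to just 3 ⇒ r5c6=3.
Step 18. [r5c2∈{1}] r5c2's peers cover all but 1 ⇒ r5c2=1.
Step 19. [r4c1∈{4}] nothing but 4 survives at r4c1. So r4c1=4.
Step 20. [r5c4∈{2}] r5c4's peers cover all but 2, so r5c4=2.
Step 21. [r3c4∈{6}] nothing but 6 survives at r3c4, so r3c4=6.

Answer: 6 3 5 4 1 2 / 1 2 4 5 3 6 / 3 5 1 6 2 4 / 4 6 2 3 5 1 / 5 1 6 2 4 3 / 2 4 3 1 6 5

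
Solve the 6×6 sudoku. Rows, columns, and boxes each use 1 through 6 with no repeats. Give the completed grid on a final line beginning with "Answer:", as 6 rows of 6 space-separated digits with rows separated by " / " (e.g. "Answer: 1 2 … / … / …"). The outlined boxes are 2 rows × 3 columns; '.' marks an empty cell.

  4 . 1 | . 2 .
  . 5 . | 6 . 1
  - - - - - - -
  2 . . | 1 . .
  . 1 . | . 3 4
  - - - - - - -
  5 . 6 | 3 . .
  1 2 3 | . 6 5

Step 1. [r3c2∈{3,4,6}] row 3 places 3 nowhere but r3c2. So r3c2=3.
Step 2. [r4c3∈{5}] r4c3's peers cover all but 5, so r4c3=5.
Step 3. [r6c4∈{4}] nothing but 4 survives at r6c4 ⇒ r6c4=4.
Step 4. [r1c2∈{6}] only 6 remains possible at r1c2, so r1c2=6.
Step 5. [r5c5∈{1}] r5c5's peers cover all but 1, so r5c5=1.
Step 6. [r1c4∈{5}] only 5 remains possible at r1c4. So r1c4=5.
Step 7. [r3c3∈{4}] nothing but 4 survives at r3c3. So r3c3=4.
Step 8. [r5c6∈{2}] nothing but 2 survives at r5c6. So r5c6=2.
Step 9. [r3c6∈{6}] r3c6 is down to just 6, so r3c6=6.
Step 10. [r4c1∈{6}] r4c1's peers cover all but 6 ⇒ r4c1=6.
Step 11. [r5c2∈{4}] only 4 remains possible at r5c2. So r5c2=4.
Step 12. [r1c6∈{3}] only 3 remains possible at r1c6 ⇒ r1c6=3.
Step 13. [r3c5∈{5}] r3c5 is down to just 5 ⇒ r3c5=5.
Step 14. [r2c5∈{4}] only 4 remains possible at r2c5. So r2c5=4.
Step 15. [r2c3∈{2}] nothing but 2 survives at r2c3. So r2c3=2.
Step 16. [r2c1∈{3}] nothing but 3 survives at r2c1 ⇒ r2c1=3.
Step 17. [r4c4∈{2}] r4c4 has the single candidate 2 ⇒ r4c4=2.

Answer: 4 6 1 5 2 3 / 3 5 2 6 4 1 / 2 3 4 1 5 6 / 6 1 5 2 3 4 / 5 4 6 3 1 2 / 1 2 3 4 6 5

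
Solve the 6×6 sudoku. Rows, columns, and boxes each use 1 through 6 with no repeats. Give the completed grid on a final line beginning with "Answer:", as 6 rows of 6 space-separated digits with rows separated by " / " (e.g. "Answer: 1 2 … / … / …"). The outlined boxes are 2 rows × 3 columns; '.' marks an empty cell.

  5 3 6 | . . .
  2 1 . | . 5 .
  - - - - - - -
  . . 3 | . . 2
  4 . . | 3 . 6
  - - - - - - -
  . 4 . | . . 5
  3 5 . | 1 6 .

Step 1. [r4c5∈{1}] nothing but 1 survives at r4c5 ⇒ r4c5=1.
Step 2. [r5c4∈{2}] only 2 remains possible at r5c4 ⇒ r5c4=2.
Step 3. [r1c4∈{4}] nothing but 4 survives at r1c4. So r1c4=4.
Step 4. [r3c1∈{1,6}] row 3 places 1 nowhere but r3c1, so r3c1=1.
Step 5. [r6c3∈{2}] r6c3 has the single candidate 2. So r6c3=2.
Step 6. [r5c3∈{1}] only 1 remains possible at r5c3 ⇒ r5c3=1.
Step 7. [r2c3∈{4}] nothing but 4 survives at r2c3 ⇒ r2c3=4.
Step 8. [r2c6∈{3}] nothing but 3 survives at r2c6. So r2c6=3.
Step 9. [r5c5∈{3}] r5c5 has the single candidate 3 ⇒ r5c5=3.
Step 10. [r5c1∈{6}] only 6 remains possible at r5c1 ⇒ r5c1=6.
Step 11. [r3c4∈{5}] nothing but 5 survives at r3c4, so r3c4=5.
Step 12. [r4c2∈{2}] only 2 remains possible at r4c2. So r4c2=2.
Step 13. [r2c4∈{6}] r2c4's peers cover all but 6 ⇒ r2c4=6.
Step 14. [r1c5∈{2}] only 2 remains possible at r1c5 ⇒ r1c5=2.
Step 15. [r1c6∈{1}] only 1 remains possible at r1c6 ⇒ r1c6=1.
Step 16. [r3c2∈{6}] nothing but 6 survives at r3c2, so r3c2=6.
Step 17. [r3c5∈{4}] r3c5 has the single candidate 4 ⇒ r3c5=4.
Step 18. [r4c3∈{5}] only 5 remains possible at r4c3 ⇒ r4c3=5.
Step 19. [r6c6∈{4}] r6c6's peers cover all but 4, so r6c6=4.

Answer: 5 3 6 4 2 1 / 2 1 4 6 5 3 / 1 6 3 5 4 2 / 4 2 5 3 1 6 / 6 4 1 2 3 5 / 3 5 2 1 6 4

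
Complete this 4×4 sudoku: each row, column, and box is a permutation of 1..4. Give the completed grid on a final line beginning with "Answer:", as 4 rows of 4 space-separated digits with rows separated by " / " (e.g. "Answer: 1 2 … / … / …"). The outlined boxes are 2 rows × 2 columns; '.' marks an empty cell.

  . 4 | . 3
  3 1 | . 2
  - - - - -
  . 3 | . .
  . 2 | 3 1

Step 1. [r3c4∈{4}] r3c4 is down to just 4, so r3c4=4.
Step 2. [r4c1∈{4}] r4c1 is down to just 4, so r4c1=4.
Step 3. [r3c3∈{2}] only 2 remains possible at r3c3 ⇒ r3c3=2.
Step 4. [r2c3∈{4}] r2c3 is down to just 4 ⇒ r2c3=4.
Step 5. [r1c1∈{2}] only 2 remains possible at r1c1. So r1c1=2.
Step 6. [r3c1∈{1}] r3c1 is down to just 1. So r3c1=1.
Step 7. [r1c3∈{1}] only 1 remains possible at r1c3, so r1c3=1.

Answer: 2 4 1 3 / 3 1 4 2 / 1 3 2 4 / 4 2 3 1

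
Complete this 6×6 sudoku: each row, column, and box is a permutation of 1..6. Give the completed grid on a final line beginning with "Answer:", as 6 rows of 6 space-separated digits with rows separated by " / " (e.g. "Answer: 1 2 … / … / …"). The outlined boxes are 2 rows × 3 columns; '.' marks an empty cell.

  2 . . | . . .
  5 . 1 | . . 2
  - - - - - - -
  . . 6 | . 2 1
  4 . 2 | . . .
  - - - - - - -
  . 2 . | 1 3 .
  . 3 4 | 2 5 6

Step 1. [r2c4∈{3,4,6}] across row 2, 3 lands solely at r2c4. So r2c4=3.
Step 2. [r4c5∈{6}] nothing but 6 survives at r4c5 ⇒ r4c5=6.
Step 3. [r4c4∈{5}] nothing but 5 survives at r4c4 ⇒ r4c4=5.
Step 4. [r2c5∈{4}] nothing but 4 survives at r2c5 ⇒ r2c5=4.
Step 5. [r2c2∈{6}] r2c2 is down to just 6. So r2c2=6.
Step 6. [r1c6∈{5}] nothing but 5 survives at r1c6. So r1c6=5.
Step 7. [r6c1∈{1}] r6c1 is down to just 1. So r6c1=1.
Step 8. [r5c3∈{5}] nothing but 5 survives at r5c3, so r5c3=5.
Step 9. [r1c3∈{3}] nothing but 3 survives at r1c3, so r1c3=3.
Step 10. [r4c6∈{3}] only 3 remains possible at r4c6 ⇒ r4c6=3.
Step 11. [r3c1∈{3}] only 3 remains possible at r3c1. So r3c1=3.
Step 12. [r3c4∈{4}] r3c4 has the single candidate 4. So r3c4=4.
Step 13. [r1c5∈{1}] r1c5 has the single candidate 1 ⇒ r1c5=1.
Step 14. [r3c2∈{5}] nothing but 5 survives at r3c2 ⇒ r3c2=5.
Step 15. [r1c4∈{6}] r1c4 is down to just 6. So r1c4=6.
Step 16. [r1c2∈{4}] nothing but 4 survives at r1c2. So r1c2=4.
Step 17. [r5c1∈{6}] r5c1 has the single candidate 6. So r5c1=6.
Step 18. [r4c2∈{1}] r4c2 is down to just 1 ⇒ r4c2=1.
Step 19. [r5c6∈{4}] r5c6's peers cover all but 4 ⇒ r5c6=4.

Answer: 2 4 3 6 1 5 / 5 6 1 3 4 2 / 3 5 6 4 2 1 / 4 1 2 5 6 3 / 6 2 5 1 3 4 / 1 3 4 2 5 6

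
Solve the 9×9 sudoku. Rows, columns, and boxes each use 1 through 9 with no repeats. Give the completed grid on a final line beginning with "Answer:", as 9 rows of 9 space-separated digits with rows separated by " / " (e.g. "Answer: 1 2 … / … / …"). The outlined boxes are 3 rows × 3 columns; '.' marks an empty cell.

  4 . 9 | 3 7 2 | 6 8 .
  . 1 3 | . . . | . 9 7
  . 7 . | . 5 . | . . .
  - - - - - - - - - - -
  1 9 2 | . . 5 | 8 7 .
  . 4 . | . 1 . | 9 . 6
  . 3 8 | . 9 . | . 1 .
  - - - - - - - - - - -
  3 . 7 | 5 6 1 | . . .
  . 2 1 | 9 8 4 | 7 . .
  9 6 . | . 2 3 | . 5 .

Step 1. [r6c1∈{5,6,7}] box 4 places 6 nowhere but r6c1. So r6c1=6.
Step 2. [r3c4∈{1,4,6,8}] in col 4, 1 fits only at r3c4 ⇒ r3c4=1.
Step 3. [r3c7∈{2,3,4}] across col 7, 3 lands solely at r3c7, so r3c7=3.
Step 4. [r6c6∈{7}] r6c6 has the single candidate 7, so r6c6=7.
Step 5. [r5c6∈{8}] nothing but 8 survives at r5c6. So r5c6=8.
Step 6. [r2c5∈{4}] only 4 remains possible at r2c5 ⇒ r2c5=4.
Step 7. [r5c8∈{2,3}] row 5 places 3 nowhere but r5c8 ⇒ r5c8=3.
Step 8. [r4c9∈{4}] r4c9 has the single candidate 4. So r4c9=4.
Step 9. [r3c9∈{2}] r3c9's peers cover all but 2, so r3c9=2.
Step 10. [r6c7∈{2,5}] across box 6, 2 lands solely at r6c7, so r6c7=2.
Step 11. [r1c2∈{5}] r1c2's peers cover all but 5, so r1c2=5.
Step 12. [r9c9∈{1,8}] r9c9 is the only open cell in row 9 admitting 8 ⇒ r9c9=8.
Step 13. [r7c7∈{4}] only 4 remains possible at r7c7 ⇒ r7c7=4.
Step 14. [r2c6∈{6}] r2c6 has the single candidate 6. So r2c6=6.
Step 15. [r8c1∈{5}] only 5 remains possible at r8c1, so r8c1=5.
Step 16. [r2c4∈{8}] r2c4 is down to just 8, so r2c4=8.
Step 17. [r3c1∈{8}] nothing but 8 survives at r3c1 ⇒ r3c1=8.
Step 18. [r1c9∈{1}] only 1 remains possible at r1c9 ⇒ r1c9=1.
Step 19. [r8c9∈{3}] r8c9 is down to just 3 ⇒ r8c9=3.
Step 20. [r6c4∈{4}] r6c4 is down to just 4, so r6c4=4.
Step 21. [r7c9∈{9}] nothing but 9 survives at r7c9 ⇒ r7c9=9.
Step 22. [r4c5∈{3}] nothing but 3 survives at r4c5, so r4c5=3.
Step 23. [r8c8∈{6}] nothing but 6 survives at r8c8, so r8c8=6.
Step 24. [r5c3∈{5}] r5c3 is down to just 5, so r5c3=5.
Step 25. [r7c2∈{8}] r7c2's peers cover all but 8, so r7c2=8.
Step 26. [r5c1∈{7}] r5c1 has the single candidate 7, so r5c1=7.
Step 27. [r5c4∈{2}] r5c4 has the single candidate 2. So r5c4=2.
Step 28. [r6c9∈{5}] only 5 remains possible at r6c9, so r6c9=5.
Step 29. [r7c8∈{2}] r7c8 is down to just 2 ⇒ r7c8=2.
Step 30. [r3c6∈{9}] r3c6's peers cover all but 9 ⇒ r3c6=9.
Step 31. [r2c7∈{5}] r2c7's peers cover all but 5 ⇒ r2c7=5.
Step 32. [r2c1∈{2}] r2c1 is down to just 2. So r2c1=2.
Step 33. [r3c8∈{4}] r3c8's peers cover all but 4 ⇒ r3c8=4.
Step 34. [r4c4∈{6}] r4c4 has the single candidate 6, so r4c4=6.
Step 35. [r9c4∈{7}] r9c4's peers cover all but 7 ⇒ r9c4=7.
Step 36. [r9c3∈{4}] only 4 remains possible at r9c3, so r9c3=4.
Step 37. [r3c3∈{6}] r3c3's peers cover all but 6 ⇒ r3c3=6.
Step 38. [r9c7∈{1}] r9c7 has the single candidate 1. So r9c7=1.

Answer: 4 5 9 3 7 2 6 8 1 / 2 1 3 8 4 6 5 9 7 / 8 7 6 1 5 9 3 4 2 / 1 9 2 6 3 5 8 7 4 / 7 4 5 2 1 8 9 3 6 / 6 3 8 4 9 7 2 1 5 / 3 8 7 5 6 1 4 2 9 / 5 2 1 9 8 4 7 6 3 / 9 6 4 7 2 3 1 5 8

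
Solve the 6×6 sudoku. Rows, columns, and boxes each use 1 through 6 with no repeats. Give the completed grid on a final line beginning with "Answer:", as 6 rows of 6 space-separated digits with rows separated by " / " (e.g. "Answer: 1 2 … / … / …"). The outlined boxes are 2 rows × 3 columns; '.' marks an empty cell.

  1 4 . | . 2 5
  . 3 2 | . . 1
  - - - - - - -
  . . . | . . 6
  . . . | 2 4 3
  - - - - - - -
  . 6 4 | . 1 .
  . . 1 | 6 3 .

Step 1. [r2c1∈{5,6}] across row 2, 5 lands solely at r2c1 ⇒ r2c1=5.
Step 2. [r6c1∈{2}] r6c1 is down to just 2, so r6c1=2.
Step 3. [r3c5∈{5}] only 5 remains possible at r3c5, so r3c5=5.
Step 4. [r4c2∈{1,5}] across row 4, 1 lands solely at r4c2. So r4c2=1.
Step 5. [r1c3∈{6}] r1c3's peers cover all but 6 ⇒ r1c3=6.
Step 6. [r3c1∈{3,4}] r3c1 is the only open cell in row 3 admitting 4 ⇒ r3c1=4.
Step 7. [r3c2∈{2}] r3c2 has the single candidate 2, so r3c2=2.
Step 8. [r5c1∈{3}] only 3 remains possible at r5c1 ⇒ r5c1=3.
Step 9. [r1c4∈{3}] r1c4 has the single candidate 3, so r1c4=3.
Step 10. [r2c4∈{4}] only 4 remains possible at r2c4 ⇒ r2c4=4.
Step 11. [r5c4∈{5}] r5c4 is down to just 5. So r5c4=5.
Step 12. [r5c6∈{2}] nothing but 2 survives at r5c6. So r5c6=2.
Step 13. [r6c6∈{4}] only 4 remains possible at r6c6. So r6c6=4.
Step 14. [r3c3∈{3}] r3c3 has the single candidate 3. So r3c3=3.
Step 15. [r4c1∈{6}] r4c1 has the single candidate 6. So r4c1=6.
Step 16. [r4c3∈{5}] r4c3 has the single candidate 5 ⇒ r4c3=5.
Step 17. [r6c2∈{5}] r6c2 is down to just 5, so r6c2=5.
Step 18. [r2c5∈{6}] r2c5 is down to just 6, so r2c5=6.
Step 19. [r3c4∈{1}] r3c4 has the single candidate 1. So r3c4=1.

Answer: 1 4 6 3 2 5 / 5 3 2 4 6 1 / 4 2 3 1 5 6 / 6 1 5 2 4 3 / 3 6 4 5 1 2 / 2 5 1 6 3 4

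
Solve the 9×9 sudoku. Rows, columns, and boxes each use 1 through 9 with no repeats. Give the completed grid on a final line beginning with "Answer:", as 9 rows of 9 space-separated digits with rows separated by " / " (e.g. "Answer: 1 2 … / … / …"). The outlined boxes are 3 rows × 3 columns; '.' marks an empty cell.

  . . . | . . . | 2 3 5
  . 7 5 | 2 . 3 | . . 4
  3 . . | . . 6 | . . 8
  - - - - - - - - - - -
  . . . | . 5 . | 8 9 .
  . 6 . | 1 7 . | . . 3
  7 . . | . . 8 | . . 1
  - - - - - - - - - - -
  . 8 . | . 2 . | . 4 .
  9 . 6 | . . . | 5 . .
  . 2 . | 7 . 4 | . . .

Step 1. [r3c3∈{1,2,4,9}] r3c3 is the only open cell in row 3 admitting 2. So r3c3=2.
Step 2. [r8c2∈{1,3,4}] row 8 places 4 nowhere but r8c2, so r8c2=4.
Step 3. [r8c6∈{1}] r8c6 has the single candidate 1. So r8c6=1.
Step 4. [r6c8∈{2,5,6}] in row 6, 2 fits only at r6c8, so r6c8=2.
Step 5. [r1c1∈{1,4,6,8}] row 1 places 6 nowhere but r1c1. So r1c1=6.
Step 6. [r1c3∈{1,4,8,9}] across box 1, 4 lands solely at r1c3, so r1c3=4.
Step 7. [r7c3∈{1,3,7}] r7c3 is the only open cell in col 3 admitting 7 ⇒ r7c3=7.
Step 8. [r9c3∈{1,3}] 3 has one home in box 7: r9c3 ⇒ r9c3=3.
Step 9. [r7c7∈{1,3,6,9}] r7c7 is the only open cell in col 7 admitting 3, so r7c7=3.
Step 10. [r7c1∈{1,5}] r7c1 is the only open cell in row 7 admitting 1. So r7c1=1.
Step 11. [r6c3∈{9}] nothing but 9 survives at r6c3, so r6c3=9.
Step 12. [r5c6∈{2,9}] row 5 places 9 nowhere but r5c6. So r5c6=9.
Step 13. [r5c1∈{2,4,5,8}] r5c1 is the only open cell in row 5 admitting 2 ⇒ r5c1=2.
Step 14. [r3c4∈{4,5,9}] across row 3, 5 lands solely at r3c4 ⇒ r3c4=5.
Step 15. [r3c5∈{1,4,9}] row 3 places 4 nowhere but r3c5. So r3c5=4.
Step 16. [r3c7∈{1,7,9}] 7 has one home in col 7: r3c7. So r3c7=7.
Step 17. [r2c7∈{1,6,9}] box 3 places 9 nowhere but r2c7 ⇒ r2c7=9.
Step 18. [r3c8∈{1}] r3c8 is down to just 1 ⇒ r3c8=1.
Step 19. [r1c2∈{1,9}] r1c2 is the only open cell in box 1 admitting 1 ⇒ r1c2=1.
Step 20. [r4c9∈{6,7}] r4c9 is the only open cell in row 4 admitting 7, so r4c9=7.
Step 21. [r4c4∈{3,4,6}] r4c4 is the only open cell in row 4 admitting 6. So r4c4=6.
Step 22. [r9c5∈{6,8,9}] in col 5, 6 fits only at r9c5 ⇒ r9c5=6.
Step 23. [r6c5∈{3}] only 3 remains possible at r6c5 ⇒ r6c5=3.
Step 24. [r8c5∈{8}] r8c5's peers cover all but 8, so r8c5=8.
Step 25. [r7c4∈{9}] only 9 remains possible at r7c4 ⇒ r7c4=9.
Step 26. [r5c7∈{4}] r5c7 is down to just 4. So r5c7=4.
Step 27. [r4c2∈{3}] r4c2 has the single candidate 3. So r4c2=3.
Step 28. [r6c4∈{4}] r6c4 has the single candidate 4. So r6c4=4.
Step 29. [r4c1∈{4}] r4c1 has the single candidate 4 ⇒ r4c1=4.
Step 30. [r8c9∈{2}] only 2 remains possible at r8c9 ⇒ r8c9=2.
Step 31. [r7c6∈{5}] nothing but 5 survives at r7c6, so r7c6=5.
Step 32. [r5c3∈{8}] nothing but 8 survives at r5c3 ⇒ r5c3=8.
Step 33. [r8c8∈{7}] nothing but 7 survives at r8c8. So r8c8=7.
Step 34. [r4c6∈{2}] only 2 remains possible at r4c6 ⇒ r4c6=2.
Step 35. [r8c4∈{3}] r8c4 has the single candidate 3. So r8c4=3.
Step 36. [r9c8∈{8}] only 8 remains possible at r9c8. So r9c8=8.
Step 37. [r9c7∈{1}] r9c7's peers cover all but 1 ⇒ r9c7=1.
Step 38. [r3c2∈{9}] r3c2 has the single candidate 9. So r3c2=9.
Step 39. [r5c8∈{5}] r5c8 is down to just 5. So r5c8=5.
Step 40. [r2c1∈{8}] r2c1 has the single candidate 8, so r2c1=8.
Step 41. [r1c6∈{7}] nothing but 7 survives at r1c6, so r1c6=7.
Step 42. [r6c7∈{6}] nothing but 6 survives at r6c7 ⇒ r6c7=6.
Step 43. [r4c3∈{1}] nothing but 1 survives at r4c3, so r4c3=1.
Step 44. [r9c9∈{9}] r9c9 has the single candidate 9 ⇒ r9c9=9.
Step 45. [r7c9∈{6}] r7c9 is down to just 6, so r7c9=6.
Step 46. [r1c5∈{9}] r1c5 has the single candidate 9 ⇒ r1c5=9.
Step 47. [r2c5∈{1}] nothing but 1 survives at r2c5 ⇒ r2c5=1.
Step 48. [r1c4∈{8}] r1c4 has the single candidate 8, so r1c4=8.
Step 49. [r9c1∈{5}] nothing but 5 survives at r9c1. So r9c1=5.
Step 50. [r6c2∈{5}] nothing but 5 survives at r6c2 ⇒ r6c2=5.
Step 51. [r2c8∈{6}] nothing but 6 survives at r2c8. So r2c8=6.

Answer: 6 1 4 8 9 7 2 3 5 / 8 7 5 2 1 3 9 6 4 / 3 9 2 5 4 6 7 1 8 / 4 3 1 6 5 2 8 9 7 / 2 6 8 1 7 9 4 5 3 / 7 5 9 4 3 8 6 2 1 / 1 8 7 9 2 5 3 4 6 / 9 4 6 3 8 1 5 7 2 / 5 2 3 7 6 4 1 8 9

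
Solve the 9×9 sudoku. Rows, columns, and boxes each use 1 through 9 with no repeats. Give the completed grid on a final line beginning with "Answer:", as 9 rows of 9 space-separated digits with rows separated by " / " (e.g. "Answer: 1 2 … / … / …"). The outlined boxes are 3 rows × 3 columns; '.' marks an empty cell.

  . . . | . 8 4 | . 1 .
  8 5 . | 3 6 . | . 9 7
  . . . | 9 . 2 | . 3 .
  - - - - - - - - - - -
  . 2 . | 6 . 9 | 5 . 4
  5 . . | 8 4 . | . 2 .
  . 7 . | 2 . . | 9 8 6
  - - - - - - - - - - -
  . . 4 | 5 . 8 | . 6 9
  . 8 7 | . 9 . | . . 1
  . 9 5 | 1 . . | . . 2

Step 1. [r5c7∈{1,3,7}] in col 7, 1 fits only at r5c7 ⇒ r5c7=1.
Step 2. [r1c1∈{2,3,6,7,9}] r1c1 is the only open cell in col 1 admitting 9 ⇒ r1c1=9.
Step 3. [r9c7∈{3,4,7,8}] r9c7 is the only open cell in row 9 admitting 8 ⇒ r9c7=8.
Step 4. [r3c5∈{1,5,7}] in box 2, 5 fits only at r3c5, so r3c5=5.
Step 5. [r3c2∈{1,4,6}] 4 has one home in col 2: r3c2, so r3c2=4.
Step 6. [r8c1∈{2,3,6}] 2 has one home in row 8: r8c1. So r8c1=2.
Step 7. [r5c9∈{3}] r5c9's peers cover all but 3 ⇒ r5c9=3.
Step 8. [r9c1∈{3,6}] r9c1 is the only open cell in box 7 admitting 6 ⇒ r9c1=6.
Step 9. [r7c7∈{3,7}] in col 7, 7 fits only at r7c7, so r7c7=7.
Step 10. [r3c7∈{6}] only 6 remains possible at r3c7. So r3c7=6.
Step 11. [r3c3∈{1}] r3c3 is down to just 1. So r3c3=1.
Step 12. [r6c3∈{3}] r6c3's peers cover all but 3 ⇒ r6c3=3.
Step 13. [r4c5∈{1,3,7}] across row 4, 3 lands solely at r4c5 ⇒ r4c5=3.
Step 14. [r9c6∈{3,7}] in row 9, 3 fits only at r9c6 ⇒ r9c6=3.
Step 15. [r4c1∈{1}] r4c1 is down to just 1 ⇒ r4c1=1.
Step 16. [r9c8∈{4}] nothing but 4 survives at r9c8. So r9c8=4.
Step 17. [r5c2∈{6}] only 6 remains possible at r5c2, so r5c2=6.
Step 18. [r2c3∈{2}] nothing but 2 survives at r2c3 ⇒ r2c3=2.
Step 19. [r7c2∈{1,3}] 1 has one home in row 7: r7c2 ⇒ r7c2=1.
Step 20. [r6c6∈{1,5}] 5 has one home in row 6: r6c6. So r6c6=5.
Step 21. [r3c1∈{7}] only 7 remains possible at r3c1. So r3c1=7.
Step 22. [r2c7∈{4}] r2c7's peers cover all but 4. So r2c7=4.
Step 23. [r4c8∈{7}] nothing but 7 survives at r4c8, so r4c8=7.
Step 24. [r1c4∈{7}] nothing but 7 survives at r1c4, so r1c4=7.
Step 25. [r6c5∈{1}] r6c5 is down to just 1. So r6c5=1.
Step 26. [r7c1∈{3}] nothing but 3 survives at r7c1, so r7c1=3.
Step 27. [r1c3∈{6}] r1c3 is down to just 6 ⇒ r1c3=6.
Step 28. [r9c5∈{7}] r9c5 is down to just 7, so r9c5=7.
Step 29. [r8c6∈{6}] r8c6 has the single candidate 6, so r8c6=6.
Step 30. [r3c9∈{8}] r3c9 is down to just 8. So r3c9=8.
Step 31. [r1c9∈{5}] r1c9's peers cover all but 5 ⇒ r1c9=5.
Step 32. [r1c7∈{2}] r1c7's peers cover all but 2, so r1c7=2.
Step 33. [r1c2∈{3}] r1c2's peers cover all but 3, so r1c2=3.
Step 34. [r6c1∈{4}] nothing but 4 survives at r6c1 ⇒ r6c1=4.
Step 35. [r4c3∈{8}] r4c3 has the single candidate 8. So r4c3=8.
Step 36. [r5c3∈{9}] only 9 remains possible at r5c3, so r5c3=9.
Step 37. [r8c4∈{4}] nothing but 4 survives at r8c4 ⇒ r8c4=4.
Step 38. [r8c8∈{5}] nothing but 5 survives at r8c8, so r8c8=5.
Step 39. [r7c5∈{2}] nothing but 2 survives at r7c5 ⇒ r7c5=2.
Step 40. [r2c6∈{1}] nothing but 1 survives at r2c6 ⇒ r2c6=1.
Step 41. [r8c7∈{3}] r8c7 has the single candidate 3, so r8c7=3.
Step 42. [r5c6∈{7}] r5c6's peers cover all but 7 ⇒ r5c6=7.

Answer: 9 3 6 7 8 4 2 1 5 / 8 5 2 3 6 1 4 9 7 / 7 4 1 9 5 2 6 3 8 / 1 2 8 6 3 9 5 7 4 / 5 6 9 8 4 7 1 2 3 / 4 7 3 2 1 5 9 8 6 / 3 1 4 5 2 8 7 6 9 / 2 8 7 4 9 6 3 5 1 / 6 9 5 1 7 3 8 4 2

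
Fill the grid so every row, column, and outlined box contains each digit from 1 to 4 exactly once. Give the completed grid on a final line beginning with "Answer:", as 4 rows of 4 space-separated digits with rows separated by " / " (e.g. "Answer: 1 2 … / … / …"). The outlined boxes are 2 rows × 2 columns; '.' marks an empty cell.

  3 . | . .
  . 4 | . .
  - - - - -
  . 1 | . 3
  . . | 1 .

Step 1. [r1c2∈{2}] only 2 remains possible at r1c2 ⇒ r1c2=2.
Step 2. [r1c3∈{4}] r1c3's peers cover all but 4 ⇒ r1c3=4.
Step 3. [r3c3∈{2}] r3c3 has the single candidate 2 ⇒ r3c3=2.
Step 4. [r2c1∈{1}] r2c1's peers cover all but 1. So r2c1=1.
Step 5. [r3c1∈{4}] r3c1 has the single candidate 4 ⇒ r3c1=4.
Step 6. [r4c4∈{4}] r4c4 has the single candidate 4 ⇒ r4c4=4.
Step 7. [r4c1∈{2}] only 2 remains possible at r4c1, so r4c1=2.
Step 8. [r2c4∈{2}] nothing but 2 survives at r2c4, so r2c4=2.
Step 9. [r2c3∈{3}] r2c3 is down to just 3 ⇒ r2c3=3.
Step 10. [r1c4∈{1}] nothing but 1 survives at r1c4, so r1c4=1.
Step 11. [r4c2∈{3}] only 3 remains possible at r4c2, so r4c2=3.

Answer: 3 2 4 1 / 1 4 3 2 / 4 1 2 3 / 2 3 1 4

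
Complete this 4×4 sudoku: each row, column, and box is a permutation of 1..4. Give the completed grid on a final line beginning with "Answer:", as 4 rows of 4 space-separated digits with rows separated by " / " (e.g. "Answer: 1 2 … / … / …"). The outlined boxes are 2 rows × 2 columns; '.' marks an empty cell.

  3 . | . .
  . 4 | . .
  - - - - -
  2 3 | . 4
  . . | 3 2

Step 1. [r2c1∈{1}] r2c1 is down to just 1, so r2c1=1.
Step 2. [r1c3∈{1,2,4}] r1c3 is the only open cell in row 1 admitting 4 ⇒ r1c3=4.
Step 3. [r3c3∈{1}] r3c3 has the single candidate 1. So r3c3=1.
Step 4. [r1c4∈{1}] r1c4 is down to just 1, so r1c4=1.
Step 5. [r4c1∈{4}] r4c1's peers cover all but 4. So r4c1=4.
Step 6. [r4c2∈{1}] only 1 remains possible at r4c2 ⇒ r4c2=1.
Step 7. [r2c3∈{2}] only 2 remains possible at r2c3, so r2c3=2.
Step 8. [r1c2∈{2}] r1c2 has the single candidate 2, so r1c2=2.
Step 9. [r2c4∈{3}] only 3 remains possible at r2c4, so r2c4=3.

Answer: 3 2 4 1 / 1 4 2 3 / 2 3 1 4 / 4 1 3 2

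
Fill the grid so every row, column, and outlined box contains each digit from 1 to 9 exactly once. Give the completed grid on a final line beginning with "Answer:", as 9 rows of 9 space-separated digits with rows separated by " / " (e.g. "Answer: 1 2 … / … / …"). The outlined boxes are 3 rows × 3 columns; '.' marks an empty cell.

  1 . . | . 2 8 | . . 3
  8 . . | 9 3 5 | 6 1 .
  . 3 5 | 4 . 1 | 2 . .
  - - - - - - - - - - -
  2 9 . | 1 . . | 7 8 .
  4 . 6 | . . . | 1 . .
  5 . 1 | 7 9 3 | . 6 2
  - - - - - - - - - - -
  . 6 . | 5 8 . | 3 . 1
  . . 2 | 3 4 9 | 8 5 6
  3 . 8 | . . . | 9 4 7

Step 1. [r7c3∈{4,7,9}] row 7 places 4 nowhere but r7c3, so r7c3=4.
Step 2. [r2c3∈{7}] r2c3's peers cover all but 7, so r2c3=7.
Step 3. [r2c9∈{4}] r2c9 is down to just 4. So r2c9=4.
Step 4. [r5c6∈{2}] r5c6 is down to just 2. So r5c6=2.
Step 5. [r9c6∈{6}] r9c6 has the single candidate 6, so r9c6=6.
Step 6. [r1c3∈{9}] only 9 remains possible at r1c3. So r1c3=9.
Step 7. [r8c2∈{1,7}] 1 has one home in row 8: r8c2. So r8c2=1.
Step 8. [r5c5∈{5}] r5c5's peers cover all but 5. So r5c5=5.
Step 9. [r5c9∈{9}] nothing but 9 survives at r5c9, so r5c9=9.
Step 10. [r3c5∈{6,7}] r3c5 is the only open cell in col 5 admitting 7. So r3c5=7.
Step 11. [r5c4∈{8}] r5c4 has the single candidate 8 ⇒ r5c4=8.
Step 12. [r7c6∈{7}] only 7 remains possible at r7c6 ⇒ r7c6=7.
Step 13. [r9c4∈{2}] r9c4 has the single candidate 2 ⇒ r9c4=2.
Step 14. [r4c6∈{4}] r4c6 has the single candidate 4, so r4c6=4.
Step 15. [r4c3∈{3}] r4c3 has the single candidate 3 ⇒ r4c3=3.
Step 16. [r2c2∈{2}] r2c2 has the single candidate 2. So r2c2=2.
Step 17. [r6c7∈{4}] only 4 remains possible at r6c7. So r6c7=4.
Step 18. [r4c9∈{5}] r4c9 has the single candidate 5. So r4c9=5.
Step 19. [r9c2∈{5}] r9c2's peers cover all but 5, so r9c2=5.
Step 20. [r9c5∈{1}] only 1 remains possible at r9c5 ⇒ r9c5=1.
Step 21. [r1c8∈{7}] nothing but 7 survives at r1c8. So r1c8=7.
Step 22. [r1c7∈{5}] nothing but 5 survives at r1c7. So r1c7=5.
Step 23. [r1c2∈{4}] only 4 remains possible at r1c2, so r1c2=4.
Step 24. [r5c2∈{7}] r5c2's peers cover all but 7, so r5c2=7.
Step 25. [r7c8∈{2}] only 2 remains possible at r7c8, so r7c8=2.
Step 26. [r7c1∈{9}] nothing but 9 survives at r7c1, so r7c1=9.
Step 27. [r1c4∈{6}] r1c4 is down to just 6, so r1c4=6.
Step 28. [r3c9∈{8}] r3c9 is down to just 8, so r3c9=8.
Step 29. [r6c2∈{8}] nothing but 8 survives at r6c2 ⇒ r6c2=8.
Step 30. [r3c1∈{6}] only 6 remains possible at r3c1. So r3c1=6.
Step 31. [r5c8∈{3}] r5c8 has the single candidate 3 ⇒ r5c8=3.
Step 32. [r8c1∈{7}] r8c1 has the single candidate 7 ⇒ r8c1=7.
Step 33. [r4c5∈{6}] r4c5 has the single candidate 6, so r4c5=6.
Step 34. [r3c8∈{9}] nothing but 9 survives at r3c8 ⇒ r3c8=9.

Answer: 1 4 9 6 2 8 5 7 3 / 8 2 7 9 3 5 6 1 4 / 6 3 5 4 7 1 2 9 8 / 2 9 3 1 6 4 7 8 5 / 4 7 6 8 5 2 1 3 9 / 5 8 1 7 9 3 4 6 2 / 9 6 4 5 8 7 3 2 1 / 7 1 2 3 4 9 8 5 6 / 3 5 8 2 1 6 9 4 7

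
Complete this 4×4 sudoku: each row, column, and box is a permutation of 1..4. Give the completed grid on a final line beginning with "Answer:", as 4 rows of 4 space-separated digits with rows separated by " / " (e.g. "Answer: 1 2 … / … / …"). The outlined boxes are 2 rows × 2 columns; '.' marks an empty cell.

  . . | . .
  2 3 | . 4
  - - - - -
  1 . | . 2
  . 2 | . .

Step 1. [r3c3∈{3,4}] 3 has one home in row 3: r3c3 ⇒ r3c3=3.
Step 2. [r2c3∈{1}] r2c3 is down to just 1. So r2c3=1.
Step 3. [r1c1∈{4}] only 4 remains possible at r1c1. So r1c1=4.
Step 4. [r4c3∈{4}] r4c3 has the single candidate 4. So r4c3=4.
Step 5. [r1c2∈{1}] nothing but 1 survives at r1c2, so r1c2=1.
Step 6. [r3c2∈{4}] only 4 remains possible at r3c2 ⇒ r3c2=4.
Step 7. [r1c4∈{3}] r1c4 has the single candidate 3, so r1c4=3.
Step 8. [r4c4∈{1}] r4c4 has the single candidate 1 ⇒ r4c4=1.
Step 9. [r1c3∈{2}] only 2 remains possible at r1c3 ⇒ r1c3=2.
Step 10. [r4c1∈{3}] r4c1's peers cover all but 3, so r4c1=3.

Answer: 4 1 2 3 / 2 3 1 4 / 1 4 3 2 / 3 2 4 1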